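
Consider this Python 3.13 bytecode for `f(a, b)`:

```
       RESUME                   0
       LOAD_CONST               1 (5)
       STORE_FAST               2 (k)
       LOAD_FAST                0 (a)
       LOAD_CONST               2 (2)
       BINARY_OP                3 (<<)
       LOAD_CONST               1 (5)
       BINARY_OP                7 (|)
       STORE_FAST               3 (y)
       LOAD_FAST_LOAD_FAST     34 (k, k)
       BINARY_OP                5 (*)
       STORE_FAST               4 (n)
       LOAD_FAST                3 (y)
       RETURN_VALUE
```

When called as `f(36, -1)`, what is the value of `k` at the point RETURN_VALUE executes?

5

LOAD_CONST → push 5. Stack: [5]
STORE_FAST k → k=5. Stack: []
LOAD_FAST a → push 36. Stack: [36]
LOAD_CONST → push 2. Stack: [36, 2]
BINARY_OP << → 36 << 2 = 144. Stack: [144]
LOAD_CONST → push 5. Stack: [144, 5]
BINARY_OP | → 144 | 5 = 149. Stack: [149]
STORE_FAST y → y=149. Stack: []
LOAD_FAST_LOAD_FAST k,k → push 5,5. Stack: [5, 5]
BINARY_OP * → 5 * 5 = 25. Stack: [25]
STORE_FAST n → n=25. Stack: []
LOAD_FAST y → push 149. Stack: [149]
RETURN_VALUE → return 149.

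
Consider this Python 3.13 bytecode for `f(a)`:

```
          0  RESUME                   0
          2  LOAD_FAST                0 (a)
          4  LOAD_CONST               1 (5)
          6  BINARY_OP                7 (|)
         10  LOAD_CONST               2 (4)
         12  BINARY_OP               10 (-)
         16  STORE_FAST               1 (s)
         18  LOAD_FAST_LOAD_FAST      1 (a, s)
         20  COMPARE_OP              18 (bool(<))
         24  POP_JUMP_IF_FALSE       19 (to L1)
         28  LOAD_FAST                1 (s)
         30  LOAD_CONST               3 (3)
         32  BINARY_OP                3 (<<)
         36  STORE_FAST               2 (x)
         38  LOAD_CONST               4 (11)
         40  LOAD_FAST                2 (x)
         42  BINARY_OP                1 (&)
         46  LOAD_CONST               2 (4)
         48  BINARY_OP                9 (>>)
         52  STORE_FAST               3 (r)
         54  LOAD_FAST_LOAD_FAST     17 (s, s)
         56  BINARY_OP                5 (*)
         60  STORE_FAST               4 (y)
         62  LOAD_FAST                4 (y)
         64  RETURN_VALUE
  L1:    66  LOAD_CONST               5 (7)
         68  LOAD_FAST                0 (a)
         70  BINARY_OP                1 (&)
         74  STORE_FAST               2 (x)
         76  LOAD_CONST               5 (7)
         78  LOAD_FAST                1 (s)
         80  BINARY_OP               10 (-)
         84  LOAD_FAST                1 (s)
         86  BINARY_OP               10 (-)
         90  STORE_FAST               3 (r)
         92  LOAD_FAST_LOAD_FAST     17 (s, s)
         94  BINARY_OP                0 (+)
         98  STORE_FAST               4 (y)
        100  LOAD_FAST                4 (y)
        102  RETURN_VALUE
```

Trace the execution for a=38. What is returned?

LOAD_FAST a → push 38. Stack: [38]
LOAD_CONST → push 5. Stack: [38, 5]
BINARY_OP | → 38 | 5 = 39. Stack: [39]
LOAD_CONST → push 4. Stack: [39, 4]
BINARY_OP - → 39 - 4 = 35. Stack: [35]
STORE_FAST s → s=35. Stack: []
LOAD_FAST_LOAD_FAST a,s → push 38,35. Stack: [38, 35]
COMPARE_OP bool(<) → 38 vs 35 = False. Stack: [False]
POP_JUMP_IF_FALSE → pop False; jump. Stack: []
LOAD_CONST → push 7. Stack: [7]
LOAD_FAST a → push 38. Stack: [7, 38]
BINARY_OP & → 7 & 38 = 6. Stack: [6]
STORE_FAST x → x=6. Stack: []
LOAD_CONST → push 7. Stack: [7]
LOAD_FAST s → push 35. Stack: [7, 35]
BINARY_OP - → 7 - 35 = -28. Stack: [-28]
LOAD_FAST s → push 35. Stack: [-28, 35]
BINARY_OP - → -28 - 35 = -63. Stack: [-63]
STORE_FAST r → r=-63. Stack: []
LOAD_FAST_LOAD_FAST s,s → push 35,35. Stack: [35, 35]
BINARY_OP + → 35 + 35 = 70. Stack: [70]
STORE_FAST y → y=70. Stack: []
LOAD_FAST y → push 70. Stack: [70]
RETURN_VALUE → return 70.

70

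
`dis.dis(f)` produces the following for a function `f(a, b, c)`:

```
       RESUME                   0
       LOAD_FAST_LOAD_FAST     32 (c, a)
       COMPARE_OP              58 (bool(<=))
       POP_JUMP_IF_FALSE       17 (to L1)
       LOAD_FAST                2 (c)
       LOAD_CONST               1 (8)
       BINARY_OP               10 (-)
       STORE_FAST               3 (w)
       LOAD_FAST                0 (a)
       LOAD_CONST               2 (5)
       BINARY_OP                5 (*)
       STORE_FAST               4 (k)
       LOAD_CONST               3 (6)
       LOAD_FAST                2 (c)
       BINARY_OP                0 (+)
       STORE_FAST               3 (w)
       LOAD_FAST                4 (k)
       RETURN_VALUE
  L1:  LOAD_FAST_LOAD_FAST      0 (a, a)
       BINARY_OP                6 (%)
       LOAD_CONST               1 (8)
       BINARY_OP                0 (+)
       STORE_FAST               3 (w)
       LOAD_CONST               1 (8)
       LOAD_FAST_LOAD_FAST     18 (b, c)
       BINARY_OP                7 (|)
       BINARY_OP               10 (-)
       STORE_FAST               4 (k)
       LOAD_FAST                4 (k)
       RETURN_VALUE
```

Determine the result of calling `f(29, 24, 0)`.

145

LOAD_FAST_LOAD_FAST c,a → push 0,29. Stack: [0, 29]
COMPARE_OP bool(<=) → 0 vs 29 = True. Stack: [True]
POP_JUMP_IF_FALSE → pop True; no jump. Stack: []
LOAD_FAST c → push 0. Stack: [0]
LOAD_CONST → push 8. Stack: [0, 8]
BINARY_OP - → 0 - 8 = -8. Stack: [-8]
STORE_FAST w → w=-8. Stack: []
LOAD_FAST a → push 29. Stack: [29]
LOAD_CONST → push 5. Stack: [29, 5]
BINARY_OP * → 29 * 5 = 145. Stack: [145]
STORE_FAST k → k=145. Stack: []
LOAD_CONST → push 6. Stack: [6]
LOAD_FAST c → push 0. Stack: [6, 0]
BINARY_OP + → 6 + 0 = 6. Stack: [6]
STORE_FAST w → w=6. Stack: []
LOAD_FAST k → push 145. Stack: [145]
RETURN_VALUE → return 145.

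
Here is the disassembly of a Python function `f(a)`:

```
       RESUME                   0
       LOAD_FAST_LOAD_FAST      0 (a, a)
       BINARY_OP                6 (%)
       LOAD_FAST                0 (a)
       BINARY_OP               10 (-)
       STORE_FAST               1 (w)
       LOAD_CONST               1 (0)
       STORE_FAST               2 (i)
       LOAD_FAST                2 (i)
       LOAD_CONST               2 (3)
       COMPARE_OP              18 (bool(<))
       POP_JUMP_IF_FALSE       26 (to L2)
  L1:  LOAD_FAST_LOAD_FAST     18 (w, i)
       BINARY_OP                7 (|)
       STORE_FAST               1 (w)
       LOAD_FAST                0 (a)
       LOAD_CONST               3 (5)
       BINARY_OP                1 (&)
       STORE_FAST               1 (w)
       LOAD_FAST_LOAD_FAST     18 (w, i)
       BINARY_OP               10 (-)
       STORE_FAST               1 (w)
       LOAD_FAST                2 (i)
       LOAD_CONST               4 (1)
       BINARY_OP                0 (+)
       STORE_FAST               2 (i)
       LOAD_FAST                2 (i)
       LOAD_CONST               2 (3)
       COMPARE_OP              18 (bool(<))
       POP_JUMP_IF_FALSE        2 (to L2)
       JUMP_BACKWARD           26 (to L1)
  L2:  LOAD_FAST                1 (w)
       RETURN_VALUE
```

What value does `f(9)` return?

LOAD_FAST_LOAD_FAST a,a → push 9,9. Stack: [9, 9]
BINARY_OP % → 9 % 9 = 0. Stack: [0]
LOAD_FAST a → push 9. Stack: [0, 9]
BINARY_OP - → 0 - 9 = -9. Stack: [-9]
STORE_FAST w → w=-9. Stack: []
LOAD_CONST → push 0. Stack: [0]
STORE_FAST i → i=0. Stack: []
LOAD_FAST i → push 0. Stack: [0]
LOAD_CONST → push 3. Stack: [0, 3]
COMPARE_OP bool(<) → 0 vs 3 = True. Stack: [True]
POP_JUMP_IF_FALSE → pop True; no jump. Stack: []
LOAD_FAST_LOAD_FAST w,i → push -9,0. Stack: [-9, 0]
BINARY_OP | → -9 | 0 = -9. Stack: [-9]
STORE_FAST w → w=-9. Stack: []
LOAD_FAST a → push 9. Stack: [9]
LOAD_CONST → push 5. Stack: [9, 5]
BINARY_OP & → 9 & 5 = 1. Stack: [1]
STORE_FAST w → w=1. Stack: []
LOAD_FAST_LOAD_FAST w,i → push 1,0. Stack: [1, 0]
BINARY_OP - → 1 - 0 = 1. Stack: [1]
STORE_FAST w → w=1. Stack: []
LOAD_FAST i → push 0. Stack: [0]
LOAD_CONST → push 1. Stack: [0, 1]
BINARY_OP + → 0 + 1 = 1. Stack: [1]
STORE_FAST i → i=1. Stack: []
LOAD_FAST i → push 1. Stack: [1]
LOAD_CONST → push 3. Stack: [1, 3]
COMPARE_OP bool(<) → 1 vs 3 = True. Stack: [True]
POP_JUMP_IF_FALSE → pop True; no jump. Stack: []
LOAD_FAST_LOAD_FAST w,i → push 1,1. Stack: [1, 1]
BINARY_OP | → 1 | 1 = 1. Stack: [1]
STORE_FAST w → w=1. Stack: []
LOAD_FAST a → push 9. Stack: [9]
LOAD_CONST → push 5. Stack: [9, 5]
BINARY_OP & → 9 & 5 = 1. Stack: [1]
STORE_FAST w → w=1. Stack: []
LOAD_FAST_LOAD_FAST w,i → push 1,1. Stack: [1, 1]
BINARY_OP - → 1 - 1 = 0. Stack: [0]
STORE_FAST w → w=0. Stack: []
LOAD_FAST i → push 1. Stack: [1]
LOAD_CONST → push 1. Stack: [1, 1]
BINARY_OP + → 1 + 1 = 2. Stack: [2]
STORE_FAST i → i=2. Stack: []
LOAD_FAST i → push 2. Stack: [2]
LOAD_CONST → push 3. Stack: [2, 3]
COMPARE_OP bool(<) → 2 vs 3 = True. Stack: [True]
POP_JUMP_IF_FALSE → pop True; no jump. Stack: []
LOAD_FAST_LOAD_FAST w,i → push 0,2. Stack: [0, 2]
BINARY_OP | → 0 | 2 = 2. Stack: [2]
STORE_FAST w → w=2. Stack: []
LOAD_FAST a → push 9. Stack: [9]
LOAD_CONST → push 5. Stack: [9, 5]
BINARY_OP & → 9 & 5 = 1. Stack: [1]
STORE_FAST w → w=1. Stack: []
LOAD_FAST_LOAD_FAST w,i → push 1,2. Stack: [1, 2]
BINARY_OP - → 1 - 2 = -1. Stack: [-1]
STORE_FAST w → w=-1. Stack: []
LOAD_FAST i → push 2. Stack: [2]
LOAD_CONST → push 1. Stack: [2, 1]
BINARY_OP + → 2 + 1 = 3. Stack: [3]
STORE_FAST i → i=3. Stack: []
LOAD_FAST i → push 3. Stack: [3]
LOAD_CONST → push 3. Stack: [3, 3]
COMPARE_OP bool(<) → 3 vs 3 = False. Stack: [False]
POP_JUMP_IF_FALSE → pop False; jump. Stack: []
LOAD_FAST w → push -1. Stack: [-1]
RETURN_VALUE → return -1.

-1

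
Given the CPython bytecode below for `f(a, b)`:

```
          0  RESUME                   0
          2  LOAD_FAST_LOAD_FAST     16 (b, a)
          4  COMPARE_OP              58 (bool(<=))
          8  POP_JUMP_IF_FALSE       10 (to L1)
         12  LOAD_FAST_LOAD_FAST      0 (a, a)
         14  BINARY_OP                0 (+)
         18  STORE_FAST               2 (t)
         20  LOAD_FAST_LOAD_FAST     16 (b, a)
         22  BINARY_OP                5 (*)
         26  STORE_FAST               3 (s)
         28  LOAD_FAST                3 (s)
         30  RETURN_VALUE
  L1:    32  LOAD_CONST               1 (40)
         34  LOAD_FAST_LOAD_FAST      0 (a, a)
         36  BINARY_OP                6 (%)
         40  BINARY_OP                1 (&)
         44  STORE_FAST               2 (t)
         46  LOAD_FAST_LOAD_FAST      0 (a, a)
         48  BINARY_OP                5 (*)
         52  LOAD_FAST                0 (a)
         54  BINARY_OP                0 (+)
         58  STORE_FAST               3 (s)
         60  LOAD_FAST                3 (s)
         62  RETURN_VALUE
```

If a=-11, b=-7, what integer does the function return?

110

LOAD_FAST_LOAD_FAST b,a → push -7,-11. Stack: [-7, -11]
COMPARE_OP bool(<=) → -7 vs -11 = False. Stack: [False]
POP_JUMP_IF_FALSE → pop False; jump. Stack: []
LOAD_CONST → push 40. Stack: [40]
LOAD_FAST_LOAD_FAST a,a → push -11,-11. Stack: [40, -11, -11]
BINARY_OP % → -11 % -11 = 0. Stack: [40, 0]
BINARY_OP & → 40 & 0 = 0. Stack: [0]
STORE_FAST t → t=0. Stack: []
LOAD_FAST_LOAD_FAST a,a → push -11,-11. Stack: [-11, -11]
BINARY_OP * → -11 * -11 = 121. Stack: [121]
LOAD_FAST a → push -11. Stack: [121, -11]
BINARY_OP + → 121 + -11 = 110. Stack: [110]
STORE_FAST s → s=110. Stack: []
LOAD_FAST s → push 110. Stack: [110]
RETURN_VALUE → return 110.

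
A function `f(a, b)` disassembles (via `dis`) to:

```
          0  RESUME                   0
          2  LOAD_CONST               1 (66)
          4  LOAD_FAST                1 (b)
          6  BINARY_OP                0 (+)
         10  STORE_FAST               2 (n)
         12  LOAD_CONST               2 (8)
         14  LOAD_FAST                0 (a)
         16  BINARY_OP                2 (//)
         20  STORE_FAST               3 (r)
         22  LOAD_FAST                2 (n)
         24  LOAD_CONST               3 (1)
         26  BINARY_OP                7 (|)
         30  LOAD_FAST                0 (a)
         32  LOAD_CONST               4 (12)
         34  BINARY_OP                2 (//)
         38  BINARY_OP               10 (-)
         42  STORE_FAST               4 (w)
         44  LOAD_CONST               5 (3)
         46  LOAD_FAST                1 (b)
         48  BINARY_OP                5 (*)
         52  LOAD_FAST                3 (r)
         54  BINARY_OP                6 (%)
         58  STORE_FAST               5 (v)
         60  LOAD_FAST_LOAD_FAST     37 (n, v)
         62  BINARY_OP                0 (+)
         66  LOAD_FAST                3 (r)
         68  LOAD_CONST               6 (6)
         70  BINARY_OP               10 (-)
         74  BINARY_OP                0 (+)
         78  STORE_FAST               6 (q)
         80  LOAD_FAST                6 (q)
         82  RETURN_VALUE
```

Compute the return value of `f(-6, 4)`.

LOAD_CONST → push 66. Stack: [66]
LOAD_FAST b → push 4. Stack: [66, 4]
BINARY_OP + → 66 + 4 = 70. Stack: [70]
STORE_FAST n → n=70. Stack: []
LOAD_CONST → push 8. Stack: [8]
LOAD_FAST a → push -6. Stack: [8, -6]
BINARY_OP // → 8 // -6 = -2. Stack: [-2]
STORE_FAST r → r=-2. Stack: []
LOAD_FAST n → push 70. Stack: [70]
LOAD_CONST → push 1. Stack: [70, 1]
BINARY_OP | → 70 | 1 = 71. Stack: [71]
LOAD_FAST a → push -6. Stack: [71, -6]
LOAD_CONST → push 12. Stack: [71, -6, 12]
BINARY_OP // → -6 // 12 = -1. Stack: [71, -1]
BINARY_OP - → 71 - -1 = 72. Stack: [72]
STORE_FAST w → w=72. Stack: []
LOAD_CONST → push 3. Stack: [3]
LOAD_FAST b → push 4. Stack: [3, 4]
BINARY_OP * → 3 * 4 = 12. Stack: [12]
LOAD_FAST r → push -2. Stack: [12, -2]
BINARY_OP % → 12 % -2 = 0. Stack: [0]
STORE_FAST v → v=0. Stack: []
LOAD_FAST_LOAD_FAST n,v → push 70,0. Stack: [70, 0]
BINARY_OP + → 70 + 0 = 70. Stack: [70]
LOAD_FAST r → push -2. Stack: [70, -2]
LOAD_CONST → push 6. Stack: [70, -2, 6]
BINARY_OP - → -2 - 6 = -8. Stack: [70, -8]
BINARY_OP + → 70 + -8 = 62. Stack: [62]
STORE_FAST q → q=62. Stack: []
LOAD_FAST q → push 62. Stack: [62]
RETURN_VALUE → return 62.

62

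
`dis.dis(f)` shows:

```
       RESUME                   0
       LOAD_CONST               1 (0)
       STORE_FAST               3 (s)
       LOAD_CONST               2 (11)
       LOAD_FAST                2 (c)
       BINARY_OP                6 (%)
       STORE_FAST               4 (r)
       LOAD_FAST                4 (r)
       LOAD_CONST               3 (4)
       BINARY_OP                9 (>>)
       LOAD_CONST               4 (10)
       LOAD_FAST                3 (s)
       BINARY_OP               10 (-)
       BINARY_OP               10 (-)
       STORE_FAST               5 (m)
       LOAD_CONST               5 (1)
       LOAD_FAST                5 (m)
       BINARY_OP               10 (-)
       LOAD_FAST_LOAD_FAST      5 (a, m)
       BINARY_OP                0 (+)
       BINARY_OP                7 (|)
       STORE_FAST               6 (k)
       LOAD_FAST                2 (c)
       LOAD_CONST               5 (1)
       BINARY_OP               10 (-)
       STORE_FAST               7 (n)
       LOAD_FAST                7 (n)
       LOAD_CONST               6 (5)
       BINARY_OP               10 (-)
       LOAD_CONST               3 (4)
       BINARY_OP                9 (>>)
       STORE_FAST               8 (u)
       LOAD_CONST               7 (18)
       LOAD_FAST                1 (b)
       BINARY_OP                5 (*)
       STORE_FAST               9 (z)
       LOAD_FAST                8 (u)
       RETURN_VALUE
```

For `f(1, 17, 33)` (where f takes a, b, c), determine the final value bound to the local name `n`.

LOAD_CONST → push 0. Stack: [0]
STORE_FAST s → s=0. Stack: []
LOAD_CONST → push 11. Stack: [11]
LOAD_FAST c → push 33. Stack: [11, 33]
BINARY_OP % → 11 % 33 = 11. Stack: [11]
STORE_FAST r → r=11. Stack: []
LOAD_FAST r → push 11. Stack: [11]
LOAD_CONST → push 4. Stack: [11, 4]
BINARY_OP >> → 11 >> 4 = 0. Stack: [0]
LOAD_CONST → push 10. Stack: [0, 10]
LOAD_FAST s → push 0. Stack: [0, 10, 0]
BINARY_OP - → 10 - 0 = 10. Stack: [0, 10]
BINARY_OP - → 0 - 10 = -10. Stack: [-10]
STORE_FAST m → m=-10. Stack: []
LOAD_CONST → push 1. Stack: [1]
LOAD_FAST m → push -10. Stack: [1, -10]
BINARY_OP - → 1 - -10 = 11. Stack: [11]
LOAD_FAST_LOAD_FAST a,m → push 1,-10. Stack: [11, 1, -10]
BINARY_OP + → 1 + -10 = -9. Stack: [11, -9]
BINARY_OP | → 11 | -9 = -1. Stack: [-1]
STORE_FAST k → k=-1. Stack: []
LOAD_FAST c → push 33. Stack: [33]
LOAD_CONST → push 1. Stack: [33, 1]
BINARY_OP - → 33 - 1 = 32. Stack: [32]
STORE_FAST n → n=32. Stack: []
LOAD_FAST n → push 32. Stack: [32]
LOAD_CONST → push 5. Stack: [32, 5]
BINARY_OP - → 32 - 5 = 27. Stack: [27]
LOAD_CONST → push 4. Stack: [27, 4]
BINARY_OP >> → 27 >> 4 = 1. Stack: [1]
STORE_FAST u → u=1. Stack: []
LOAD_CONST → push 18. Stack: [18]
LOAD_FAST b → push 17. Stack: [18, 17]
BINARY_OP * → 18 * 17 = 306. Stack: [306]
STORE_FAST z → z=306. Stack: []
LOAD_FAST u → push 1. Stack: [1]
RETURN_VALUE → return 1.

32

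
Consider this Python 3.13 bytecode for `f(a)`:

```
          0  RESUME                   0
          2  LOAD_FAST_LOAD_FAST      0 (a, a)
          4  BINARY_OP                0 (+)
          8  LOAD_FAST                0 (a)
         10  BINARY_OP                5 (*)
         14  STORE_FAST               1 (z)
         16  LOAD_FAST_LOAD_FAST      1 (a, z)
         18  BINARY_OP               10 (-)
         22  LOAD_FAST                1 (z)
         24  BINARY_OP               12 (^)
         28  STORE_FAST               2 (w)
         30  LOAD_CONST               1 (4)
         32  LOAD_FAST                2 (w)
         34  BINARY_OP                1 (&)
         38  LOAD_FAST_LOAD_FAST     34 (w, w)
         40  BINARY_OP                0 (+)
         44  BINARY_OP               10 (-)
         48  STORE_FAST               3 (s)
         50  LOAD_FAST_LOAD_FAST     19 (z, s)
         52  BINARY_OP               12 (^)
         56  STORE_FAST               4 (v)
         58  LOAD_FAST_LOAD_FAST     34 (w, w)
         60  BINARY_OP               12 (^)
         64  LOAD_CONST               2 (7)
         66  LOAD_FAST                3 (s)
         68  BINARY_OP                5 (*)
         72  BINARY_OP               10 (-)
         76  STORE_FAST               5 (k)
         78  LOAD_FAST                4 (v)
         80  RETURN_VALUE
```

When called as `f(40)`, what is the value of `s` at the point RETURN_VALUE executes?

LOAD_FAST_LOAD_FAST a,a → push 40,40. Stack: [40, 40]
BINARY_OP + → 40 + 40 = 80. Stack: [80]
LOAD_FAST a → push 40. Stack: [80, 40]
BINARY_OP * → 80 * 40 = 3200. Stack: [3200]
STORE_FAST z → z=3200. Stack: []
LOAD_FAST_LOAD_FAST a,z → push 40,3200. Stack: [40, 3200]
BINARY_OP - → 40 - 3200 = -3160. Stack: [-3160]
LOAD_FAST z → push 3200. Stack: [-3160, 3200]
BINARY_OP ^ → -3160 ^ 3200 = -216. Stack: [-216]
STORE_FAST w → w=-216. Stack: []
LOAD_CONST → push 4. Stack: [4]
LOAD_FAST w → push -216. Stack: [4, -216]
BINARY_OP & → 4 & -216 = 0. Stack: [0]
LOAD_FAST_LOAD_FAST w,w → push -216,-216. Stack: [0, -216, -216]
BINARY_OP + → -216 + -216 = -432. Stack: [0, -432]
BINARY_OP - → 0 - -432 = 432. Stack: [432]
STORE_FAST s → s=432. Stack: []
LOAD_FAST_LOAD_FAST z,s → push 3200,432. Stack: [3200, 432]
BINARY_OP ^ → 3200 ^ 432 = 3376. Stack: [3376]
STORE_FAST v → v=3376. Stack: []
LOAD_FAST_LOAD_FAST w,w → push -216,-216. Stack: [-216, -216]
BINARY_OP ^ → -216 ^ -216 = 0. Stack: [0]
LOAD_CONST → push 7. Stack: [0, 7]
LOAD_FAST s → push 432. Stack: [0, 7, 432]
BINARY_OP * → 7 * 432 = 3024. Stack: [0, 3024]
BINARY_OP - → 0 - 3024 = -3024. Stack: [-3024]
STORE_FAST k → k=-3024. Stack: []
LOAD_FAST v → push 3376. Stack: [3376]
RETURN_VALUE → return 3376.

432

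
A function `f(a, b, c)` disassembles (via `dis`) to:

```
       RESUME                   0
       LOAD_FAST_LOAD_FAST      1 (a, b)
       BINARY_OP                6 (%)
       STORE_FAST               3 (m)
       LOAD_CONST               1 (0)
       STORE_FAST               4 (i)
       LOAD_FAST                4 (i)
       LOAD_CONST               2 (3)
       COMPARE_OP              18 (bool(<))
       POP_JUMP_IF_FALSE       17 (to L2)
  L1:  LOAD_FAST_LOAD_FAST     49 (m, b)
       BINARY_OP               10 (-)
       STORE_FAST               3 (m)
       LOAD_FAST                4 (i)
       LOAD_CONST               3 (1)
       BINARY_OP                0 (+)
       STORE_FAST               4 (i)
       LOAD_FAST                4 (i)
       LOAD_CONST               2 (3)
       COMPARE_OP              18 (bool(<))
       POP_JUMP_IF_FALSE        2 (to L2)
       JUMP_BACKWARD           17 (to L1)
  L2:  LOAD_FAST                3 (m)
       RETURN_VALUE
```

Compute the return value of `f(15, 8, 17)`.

LOAD_FAST_LOAD_FAST a,b → push 15,8. Stack: [15, 8]
BINARY_OP % → 15 % 8 = 7. Stack: [7]
STORE_FAST m → m=7. Stack: []
LOAD_CONST → push 0. Stack: [0]
STORE_FAST i → i=0. Stack: []
LOAD_FAST i → push 0. Stack: [0]
LOAD_CONST → push 3. Stack: [0, 3]
COMPARE_OP bool(<) → 0 vs 3 = True. Stack: [True]
POP_JUMP_IF_FALSE → pop True; no jump. Stack: []
LOAD_FAST_LOAD_FAST m,b → push 7,8. Stack: [7, 8]
BINARY_OP - → 7 - 8 = -1. Stack: [-1]
STORE_FAST m → m=-1. Stack: []
LOAD_FAST i → push 0. Stack: [0]
LOAD_CONST → push 1. Stack: [0, 1]
BINARY_OP + → 0 + 1 = 1. Stack: [1]
STORE_FAST i → i=1. Stack: []
LOAD_FAST i → push 1. Stack: [1]
LOAD_CONST → push 3. Stack: [1, 3]
COMPARE_OP bool(<) → 1 vs 3 = True. Stack: [True]
POP_JUMP_IF_FALSE → pop True; no jump. Stack: []
LOAD_FAST_LOAD_FAST m,b → push -1,8. Stack: [-1, 8]
BINARY_OP - → -1 - 8 = -9. Stack: [-9]
STORE_FAST m → m=-9. Stack: []
LOAD_FAST i → push 1. Stack: [1]
LOAD_CONST → push 1. Stack: [1, 1]
BINARY_OP + → 1 + 1 = 2. Stack: [2]
STORE_FAST i → i=2. Stack: []
LOAD_FAST i → push 2. Stack: [2]
LOAD_CONST → push 3. Stack: [2, 3]
COMPARE_OP bool(<) → 2 vs 3 = True. Stack: [True]
POP_JUMP_IF_FALSE → pop True; no jump. Stack: []
LOAD_FAST_LOAD_FAST m,b → push -9,8. Stack: [-9, 8]
BINARY_OP - → -9 - 8 = -17. Stack: [-17]
STORE_FAST m → m=-17. Stack: []
LOAD_FAST i → push 2. Stack: [2]
LOAD_CONST → push 1. Stack: [2, 1]
BINARY_OP + → 2 + 1 = 3. Stack: [3]
STORE_FAST i → i=3. Stack: []
LOAD_FAST i → push 3. Stack: [3]
LOAD_CONST → push 3. Stack: [3, 3]
COMPARE_OP bool(<) → 3 vs 3 = False. Stack: [False]
POP_JUMP_IF_FALSE → pop False; jump. Stack: []
LOAD_FAST m → push -17. Stack: [-17]
RETURN_VALUE → return -17.

-17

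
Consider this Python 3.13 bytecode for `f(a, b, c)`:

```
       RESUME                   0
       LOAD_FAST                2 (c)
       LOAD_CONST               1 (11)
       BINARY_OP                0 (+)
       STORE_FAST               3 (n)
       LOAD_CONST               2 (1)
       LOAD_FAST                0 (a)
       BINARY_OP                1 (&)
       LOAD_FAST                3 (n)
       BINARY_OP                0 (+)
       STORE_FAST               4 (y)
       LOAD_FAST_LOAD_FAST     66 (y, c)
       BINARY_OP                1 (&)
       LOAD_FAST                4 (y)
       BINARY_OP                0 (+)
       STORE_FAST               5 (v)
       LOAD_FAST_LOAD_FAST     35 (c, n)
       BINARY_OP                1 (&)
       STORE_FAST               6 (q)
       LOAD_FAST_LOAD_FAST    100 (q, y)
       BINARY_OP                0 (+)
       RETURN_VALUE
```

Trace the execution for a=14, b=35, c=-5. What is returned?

LOAD_FAST c → push -5. Stack: [-5]
LOAD_CONST → push 11. Stack: [-5, 11]
BINARY_OP + → -5 + 11 = 6. Stack: [6]
STORE_FAST n → n=6. Stack: []
LOAD_CONST → push 1. Stack: [1]
LOAD_FAST a → push 14. Stack: [1, 14]
BINARY_OP & → 1 & 14 = 0. Stack: [0]
LOAD_FAST n → push 6. Stack: [0, 6]
BINARY_OP + → 0 + 6 = 6. Stack: [6]
STORE_FAST y → y=6. Stack: []
LOAD_FAST_LOAD_FAST y,c → push 6,-5. Stack: [6, -5]
BINARY_OP & → 6 & -5 = 2. Stack: [2]
LOAD_FAST y → push 6. Stack: [2, 6]
BINARY_OP + → 2 + 6 = 8. Stack: [8]
STORE_FAST v → v=8. Stack: []
LOAD_FAST_LOAD_FAST c,n → push -5,6. Stack: [-5, 6]
BINARY_OP & → -5 & 6 = 2. Stack: [2]
STORE_FAST q → q=2. Stack: []
LOAD_FAST_LOAD_FAST q,y → push 2,6. Stack: [2, 6]
BINARY_OP + → 2 + 6 = 8. Stack: [8]
RETURN_VALUE → return 8.

8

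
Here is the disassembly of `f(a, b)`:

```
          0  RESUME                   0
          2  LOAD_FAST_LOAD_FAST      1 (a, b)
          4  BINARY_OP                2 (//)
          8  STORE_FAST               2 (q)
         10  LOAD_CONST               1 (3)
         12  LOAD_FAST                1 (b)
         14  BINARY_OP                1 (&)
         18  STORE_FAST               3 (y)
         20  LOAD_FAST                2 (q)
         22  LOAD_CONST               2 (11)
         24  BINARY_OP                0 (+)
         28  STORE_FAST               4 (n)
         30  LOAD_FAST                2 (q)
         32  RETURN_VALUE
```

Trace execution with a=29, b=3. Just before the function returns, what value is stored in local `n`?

20

LOAD_FAST_LOAD_FAST a,b → push 29,3. Stack: [29, 3]
BINARY_OP // → 29 // 3 = 9. Stack: [9]
STORE_FAST q → q=9. Stack: []
LOAD_CONST → push 3. Stack: [3]
LOAD_FAST b → push 3. Stack: [3, 3]
BINARY_OP & → 3 & 3 = 3. Stack: [3]
STORE_FAST y → y=3. Stack: []
LOAD_FAST q → push 9. Stack: [9]
LOAD_CONST → push 11. Stack: [9, 11]
BINARY_OP + → 9 + 11 = 20. Stack: [20]
STORE_FAST n → n=20. Stack: []
LOAD_FAST q → push 9. Stack: [9]
RETURN_VALUE → return 9.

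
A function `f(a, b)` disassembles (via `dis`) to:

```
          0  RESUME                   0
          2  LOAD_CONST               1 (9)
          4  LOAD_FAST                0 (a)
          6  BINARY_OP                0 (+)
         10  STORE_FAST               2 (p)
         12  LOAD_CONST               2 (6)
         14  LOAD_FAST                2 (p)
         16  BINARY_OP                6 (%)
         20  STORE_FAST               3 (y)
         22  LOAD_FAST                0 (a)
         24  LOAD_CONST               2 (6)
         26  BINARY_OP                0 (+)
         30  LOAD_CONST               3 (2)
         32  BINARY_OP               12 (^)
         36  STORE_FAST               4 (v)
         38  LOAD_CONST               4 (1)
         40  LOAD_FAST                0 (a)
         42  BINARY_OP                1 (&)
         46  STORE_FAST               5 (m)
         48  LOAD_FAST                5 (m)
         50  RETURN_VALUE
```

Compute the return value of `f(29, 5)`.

1

LOAD_CONST → push 9. Stack: [9]
LOAD_FAST a → push 29. Stack: [9, 29]
BINARY_OP + → 9 + 29 = 38. Stack: [38]
STORE_FAST p → p=38. Stack: []
LOAD_CONST → push 6. Stack: [6]
LOAD_FAST p → push 38. Stack: [6, 38]
BINARY_OP % → 6 % 38 = 6. Stack: [6]
STORE_FAST y → y=6. Stack: []
LOAD_FAST a → push 29. Stack: [29]
LOAD_CONST → push 6. Stack: [29, 6]
BINARY_OP + → 29 + 6 = 35. Stack: [35]
LOAD_CONST → push 2. Stack: [35, 2]
BINARY_OP ^ → 35 ^ 2 = 33. Stack: [33]
STORE_FAST v → v=33. Stack: []
LOAD_CONST → push 1. Stack: [1]
LOAD_FAST a → push 29. Stack: [1, 29]
BINARY_OP & → 1 & 29 = 1. Stack: [1]
STORE_FAST m → m=1. Stack: []
LOAD_FAST m → push 1. Stack: [1]
RETURN_VALUE → return 1.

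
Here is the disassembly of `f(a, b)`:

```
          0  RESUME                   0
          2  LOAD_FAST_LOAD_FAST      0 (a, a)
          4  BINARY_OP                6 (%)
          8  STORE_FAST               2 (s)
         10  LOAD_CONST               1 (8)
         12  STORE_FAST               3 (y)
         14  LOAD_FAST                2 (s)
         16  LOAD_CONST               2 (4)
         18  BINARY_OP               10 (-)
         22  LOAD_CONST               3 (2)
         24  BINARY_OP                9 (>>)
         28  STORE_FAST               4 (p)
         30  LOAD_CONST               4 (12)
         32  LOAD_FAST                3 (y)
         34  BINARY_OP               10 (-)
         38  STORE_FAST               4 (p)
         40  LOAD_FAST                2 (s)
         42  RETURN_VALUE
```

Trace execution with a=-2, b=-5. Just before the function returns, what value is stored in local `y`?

LOAD_FAST_LOAD_FAST a,a → push -2,-2. Stack: [-2, -2]
BINARY_OP % → -2 % -2 = 0. Stack: [0]
STORE_FAST s → s=0. Stack: []
LOAD_CONST → push 8. Stack: [8]
STORE_FAST y → y=8. Stack: []
LOAD_FAST s → push 0. Stack: [0]
LOAD_CONST → push 4. Stack: [0, 4]
BINARY_OP - → 0 - 4 = -4. Stack: [-4]
LOAD_CONST → push 2. Stack: [-4, 2]
BINARY_OP >> → -4 >> 2 = -1. Stack: [-1]
STORE_FAST p → p=-1. Stack: []
LOAD_CONST → push 12. Stack: [12]
LOAD_FAST y → push 8. Stack: [12, 8]
BINARY_OP - → 12 - 8 = 4. Stack: [4]
STORE_FAST p → p=4. Stack: []
LOAD_FAST s → push 0. Stack: [0]
RETURN_VALUE → return 0.

8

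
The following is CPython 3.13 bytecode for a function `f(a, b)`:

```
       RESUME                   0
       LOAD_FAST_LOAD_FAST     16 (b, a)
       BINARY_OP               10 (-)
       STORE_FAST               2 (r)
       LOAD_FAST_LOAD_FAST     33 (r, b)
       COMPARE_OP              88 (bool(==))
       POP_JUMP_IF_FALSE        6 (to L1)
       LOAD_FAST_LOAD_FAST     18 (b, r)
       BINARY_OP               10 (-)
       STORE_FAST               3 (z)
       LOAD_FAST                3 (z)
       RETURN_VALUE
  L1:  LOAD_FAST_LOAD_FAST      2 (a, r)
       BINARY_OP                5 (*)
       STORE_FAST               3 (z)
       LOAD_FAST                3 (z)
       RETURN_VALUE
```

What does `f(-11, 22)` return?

LOAD_FAST_LOAD_FAST b,a → push 22,-11. Stack: [22, -11]
BINARY_OP - → 22 - -11 = 33. Stack: [33]
STORE_FAST r → r=33. Stack: []
LOAD_FAST_LOAD_FAST r,b → push 33,22. Stack: [33, 22]
COMPARE_OP bool(==) → 33 vs 22 = False. Stack: [False]
POP_JUMP_IF_FALSE → pop False; jump. Stack: []
LOAD_FAST_LOAD_FAST a,r → push -11,33. Stack: [-11, 33]
BINARY_OP * → -11 * 33 = -363. Stack: [-363]
STORE_FAST z → z=-363. Stack: []
LOAD_FAST z → push -363. Stack: [-363]
RETURN_VALUE → return -363.

-363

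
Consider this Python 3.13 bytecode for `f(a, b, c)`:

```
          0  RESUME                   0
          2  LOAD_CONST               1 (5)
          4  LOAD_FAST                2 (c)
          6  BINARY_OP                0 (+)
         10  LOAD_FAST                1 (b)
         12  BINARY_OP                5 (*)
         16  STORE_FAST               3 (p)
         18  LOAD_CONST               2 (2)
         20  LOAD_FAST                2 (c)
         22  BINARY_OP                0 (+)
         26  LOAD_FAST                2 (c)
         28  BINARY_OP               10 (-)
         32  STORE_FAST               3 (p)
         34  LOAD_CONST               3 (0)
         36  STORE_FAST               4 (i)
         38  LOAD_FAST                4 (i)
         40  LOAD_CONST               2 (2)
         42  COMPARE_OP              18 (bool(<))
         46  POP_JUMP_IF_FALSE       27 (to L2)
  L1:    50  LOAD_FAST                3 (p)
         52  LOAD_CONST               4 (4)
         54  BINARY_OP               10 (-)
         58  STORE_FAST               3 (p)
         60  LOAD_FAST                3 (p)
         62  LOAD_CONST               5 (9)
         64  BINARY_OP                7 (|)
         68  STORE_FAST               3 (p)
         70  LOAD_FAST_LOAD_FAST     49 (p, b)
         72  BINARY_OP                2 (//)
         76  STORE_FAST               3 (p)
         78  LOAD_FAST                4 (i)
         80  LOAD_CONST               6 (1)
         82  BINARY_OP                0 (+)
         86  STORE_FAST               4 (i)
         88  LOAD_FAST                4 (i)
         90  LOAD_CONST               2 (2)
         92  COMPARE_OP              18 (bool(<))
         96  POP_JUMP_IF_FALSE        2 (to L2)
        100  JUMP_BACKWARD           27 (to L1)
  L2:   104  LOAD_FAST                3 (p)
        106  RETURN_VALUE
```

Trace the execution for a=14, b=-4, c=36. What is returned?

0

LOAD_CONST → push 5. Stack: [5]
LOAD_FAST c → push 36. Stack: [5, 36]
BINARY_OP + → 5 + 36 = 41. Stack: [41]
LOAD_FAST b → push -4. Stack: [41, -4]
BINARY_OP * → 41 * -4 = -164. Stack: [-164]
STORE_FAST p → p=-164. Stack: []
LOAD_CONST → push 2. Stack: [2]
LOAD_FAST c → push 36. Stack: [2, 36]
BINARY_OP + → 2 + 36 = 38. Stack: [38]
LOAD_FAST c → push 36. Stack: [38, 36]
BINARY_OP - → 38 - 36 = 2. Stack: [2]
STORE_FAST p → p=2. Stack: []
LOAD_CONST → push 0. Stack: [0]
STORE_FAST i → i=0. Stack: []
LOAD_FAST i → push 0. Stack: [0]
LOAD_CONST → push 2. Stack: [0, 2]
COMPARE_OP bool(<) → 0 vs 2 = True. Stack: [True]
POP_JUMP_IF_FALSE → pop True; no jump. Stack: []
LOAD_FAST p → push 2. Stack: [2]
LOAD_CONST → push 4. Stack: [2, 4]
BINARY_OP - → 2 - 4 = -2. Stack: [-2]
STORE_FAST p → p=-2. Stack: []
LOAD_FAST p → push -2. Stack: [-2]
LOAD_CONST → push 9. Stack: [-2, 9]
BINARY_OP | → -2 | 9 = -1. Stack: [-1]
STORE_FAST p → p=-1. Stack: []
LOAD_FAST_LOAD_FAST p,b → push -1,-4. Stack: [-1, -4]
BINARY_OP // → -1 // -4 = 0. Stack: [0]
STORE_FAST p → p=0. Stack: []
LOAD_FAST i → push 0. Stack: [0]
LOAD_CONST → push 1. Stack: [0, 1]
BINARY_OP + → 0 + 1 = 1. Stack: [1]
STORE_FAST i → i=1. Stack: []
LOAD_FAST i → push 1. Stack: [1]
LOAD_CONST → push 2. Stack: [1, 2]
COMPARE_OP bool(<) → 1 vs 2 = True. Stack: [True]
POP_JUMP_IF_FALSE → pop True; no jump. Stack: []
LOAD_FAST p → push 0. Stack: [0]
LOAD_CONST → push 4. Stack: [0, 4]
BINARY_OP - → 0 - 4 = -4. Stack: [-4]
STORE_FAST p → p=-4. Stack: []
LOAD_FAST p → push -4. Stack: [-4]
LOAD_CONST → push 9. Stack: [-4, 9]
BINARY_OP | → -4 | 9 = -3. Stack: [-3]
STORE_FAST p → p=-3. Stack: []
LOAD_FAST_LOAD_FAST p,b → push -3,-4. Stack: [-3, -4]
BINARY_OP // → -3 // -4 = 0. Stack: [0]
STORE_FAST p → p=0. Stack: []
LOAD_FAST i → push 1. Stack: [1]
LOAD_CONST → push 1. Stack: [1, 1]
BINARY_OP + → 1 + 1 = 2. Stack: [2]
STORE_FAST i → i=2. Stack: []
LOAD_FAST i → push 2. Stack: [2]
LOAD_CONST → push 2. Stack: [2, 2]
COMPARE_OP bool(<) → 2 vs 2 = False. Stack: [False]
POP_JUMP_IF_FALSE → pop False; jump. Stack: []
LOAD_FAST p → push 0. Stack: [0]
RETURN_VALUE → return 0.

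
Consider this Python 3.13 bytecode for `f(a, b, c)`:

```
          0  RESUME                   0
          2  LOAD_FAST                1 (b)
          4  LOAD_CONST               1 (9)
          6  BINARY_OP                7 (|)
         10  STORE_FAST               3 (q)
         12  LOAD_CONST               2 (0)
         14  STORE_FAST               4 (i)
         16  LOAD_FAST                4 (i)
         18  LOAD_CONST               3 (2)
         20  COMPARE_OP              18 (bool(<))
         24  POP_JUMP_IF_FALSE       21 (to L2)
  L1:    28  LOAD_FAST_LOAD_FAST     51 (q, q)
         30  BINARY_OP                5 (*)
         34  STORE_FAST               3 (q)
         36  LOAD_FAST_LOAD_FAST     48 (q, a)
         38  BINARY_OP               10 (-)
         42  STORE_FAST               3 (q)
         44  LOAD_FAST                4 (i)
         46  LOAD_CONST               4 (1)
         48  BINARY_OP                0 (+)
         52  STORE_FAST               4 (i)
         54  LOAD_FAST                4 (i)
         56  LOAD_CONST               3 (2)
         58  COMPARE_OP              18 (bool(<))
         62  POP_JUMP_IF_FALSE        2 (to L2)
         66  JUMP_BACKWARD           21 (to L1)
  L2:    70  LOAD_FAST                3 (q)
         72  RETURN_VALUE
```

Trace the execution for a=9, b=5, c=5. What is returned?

25591

LOAD_FAST b → push 5. Stack: [5]
LOAD_CONST → push 9. Stack: [5, 9]
BINARY_OP | → 5 | 9 = 13. Stack: [13]
STORE_FAST q → q=13. Stack: []
LOAD_CONST → push 0. Stack: [0]
STORE_FAST i → i=0. Stack: []
LOAD_FAST i → push 0. Stack: [0]
LOAD_CONST → push 2. Stack: [0, 2]
COMPARE_OP bool(<) → 0 vs 2 = True. Stack: [True]
POP_JUMP_IF_FALSE → pop True; no jump. Stack: []
LOAD_FAST_LOAD_FAST q,q → push 13,13. Stack: [13, 13]
BINARY_OP * → 13 * 13 = 169. Stack: [169]
STORE_FAST q → q=169. Stack: []
LOAD_FAST_LOAD_FAST q,a → push 169,9. Stack: [169, 9]
BINARY_OP - → 169 - 9 = 160. Stack: [160]
STORE_FAST q → q=160. Stack: []
LOAD_FAST i → push 0. Stack: [0]
LOAD_CONST → push 1. Stack: [0, 1]
BINARY_OP + → 0 + 1 = 1. Stack: [1]
STORE_FAST i → i=1. Stack: []
LOAD_FAST i → push 1. Stack: [1]
LOAD_CONST → push 2. Stack: [1, 2]
COMPARE_OP bool(<) → 1 vs 2 = True. Stack: [True]
POP_JUMP_IF_FALSE → pop True; no jump. Stack: []
LOAD_FAST_LOAD_FAST q,q → push 160,160. Stack: [160, 160]
BINARY_OP * → 160 * 160 = 25600. Stack: [25600]
STORE_FAST q → q=25600. Stack: []
LOAD_FAST_LOAD_FAST q,a → push 25600,9. Stack: [25600, 9]
BINARY_OP - → 25600 - 9 = 25591. Stack: [25591]
STORE_FAST q → q=25591. Stack: []
LOAD_FAST i → push 1. Stack: [1]
LOAD_CONST → push 1. Stack: [1, 1]
BINARY_OP + → 1 + 1 = 2. Stack: [2]
STORE_FAST i → i=2. Stack: []
LOAD_FAST i → push 2. Stack: [2]
LOAD_CONST → push 2. Stack: [2, 2]
COMPARE_OP bool(<) → 2 vs 2 = False. Stack: [False]
POP_JUMP_IF_FALSE → pop False; jump. Stack: []
LOAD_FAST q → push 25591. Stack: [25591]
RETURN_VALUE → return 25591.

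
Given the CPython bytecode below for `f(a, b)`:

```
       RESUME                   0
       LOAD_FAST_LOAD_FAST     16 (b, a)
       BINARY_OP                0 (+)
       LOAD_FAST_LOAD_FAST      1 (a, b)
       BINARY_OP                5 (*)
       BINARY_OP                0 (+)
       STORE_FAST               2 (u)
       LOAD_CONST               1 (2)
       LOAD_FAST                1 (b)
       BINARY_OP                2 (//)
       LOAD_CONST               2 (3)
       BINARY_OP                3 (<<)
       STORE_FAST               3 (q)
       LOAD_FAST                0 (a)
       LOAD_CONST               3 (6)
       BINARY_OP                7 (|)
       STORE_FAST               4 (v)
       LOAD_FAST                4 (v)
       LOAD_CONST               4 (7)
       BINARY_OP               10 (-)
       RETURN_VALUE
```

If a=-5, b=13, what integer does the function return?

LOAD_FAST_LOAD_FAST b,a → push 13,-5. Stack: [13, -5]
BINARY_OP + → 13 + -5 = 8. Stack: [8]
LOAD_FAST_LOAD_FAST a,b → push -5,13. Stack: [8, -5, 13]
BINARY_OP * → -5 * 13 = -65. Stack: [8, -65]
BINARY_OP + → 8 + -65 = -57. Stack: [-57]
STORE_FAST u → u=-57. Stack: []
LOAD_CONST → push 2. Stack: [2]
LOAD_FAST b → push 13. Stack: [2, 13]
BINARY_OP // → 2 // 13 = 0. Stack: [0]
LOAD_CONST → push 3. Stack: [0, 3]
BINARY_OP << → 0 << 3 = 0. Stack: [0]
STORE_FAST q → q=0. Stack: []
LOAD_FAST a → push -5. Stack: [-5]
LOAD_CONST → push 6. Stack: [-5, 6]
BINARY_OP | → -5 | 6 = -1. Stack: [-1]
STORE_FAST v → v=-1. Stack: []
LOAD_FAST v → push -1. Stack: [-1]
LOAD_CONST → push 7. Stack: [-1, 7]
BINARY_OP - → -1 - 7 = -8. Stack: [-8]
RETURN_VALUE → return -8.

-8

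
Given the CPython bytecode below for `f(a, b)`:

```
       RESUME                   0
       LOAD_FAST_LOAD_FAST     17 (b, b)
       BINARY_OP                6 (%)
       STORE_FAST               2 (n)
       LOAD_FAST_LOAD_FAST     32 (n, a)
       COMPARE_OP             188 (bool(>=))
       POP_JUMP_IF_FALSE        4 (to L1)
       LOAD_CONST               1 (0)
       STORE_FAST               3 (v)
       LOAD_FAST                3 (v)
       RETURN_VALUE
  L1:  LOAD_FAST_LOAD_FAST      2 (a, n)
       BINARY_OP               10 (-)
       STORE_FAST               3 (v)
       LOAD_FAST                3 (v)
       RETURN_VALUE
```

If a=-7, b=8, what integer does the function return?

0

LOAD_FAST_LOAD_FAST b,b → push 8,8. Stack: [8, 8]
BINARY_OP % → 8 % 8 = 0. Stack: [0]
STORE_FAST n → n=0. Stack: []
LOAD_FAST_LOAD_FAST n,a → push 0,-7. Stack: [0, -7]
COMPARE_OP bool(>=) → 0 vs -7 = True. Stack: [True]
POP_JUMP_IF_FALSE → pop True; no jump. Stack: []
LOAD_CONST → push 0. Stack: [0]
STORE_FAST v → v=0. Stack: []
LOAD_FAST v → push 0. Stack: [0]
RETURN_VALUE → return 0.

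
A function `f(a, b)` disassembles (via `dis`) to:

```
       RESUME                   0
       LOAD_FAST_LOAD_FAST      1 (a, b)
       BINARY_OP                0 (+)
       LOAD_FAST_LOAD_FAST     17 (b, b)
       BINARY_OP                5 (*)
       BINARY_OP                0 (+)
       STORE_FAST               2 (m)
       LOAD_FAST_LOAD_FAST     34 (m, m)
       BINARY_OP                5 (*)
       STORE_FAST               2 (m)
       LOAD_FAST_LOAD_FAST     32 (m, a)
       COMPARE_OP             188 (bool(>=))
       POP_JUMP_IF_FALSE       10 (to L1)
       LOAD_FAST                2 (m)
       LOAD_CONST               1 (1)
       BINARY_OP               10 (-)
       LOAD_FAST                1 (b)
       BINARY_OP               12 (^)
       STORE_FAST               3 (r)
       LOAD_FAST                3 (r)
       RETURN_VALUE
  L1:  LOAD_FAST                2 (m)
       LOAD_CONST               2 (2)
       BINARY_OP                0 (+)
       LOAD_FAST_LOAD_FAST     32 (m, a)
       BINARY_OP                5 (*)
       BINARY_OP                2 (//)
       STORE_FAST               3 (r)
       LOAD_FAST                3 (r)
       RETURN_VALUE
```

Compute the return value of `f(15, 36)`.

1814444

LOAD_FAST_LOAD_FAST a,b → push 15,36. Stack: [15, 36]
BINARY_OP + → 15 + 36 = 51. Stack: [51]
LOAD_FAST_LOAD_FAST b,b → push 36,36. Stack: [51, 36, 36]
BINARY_OP * → 36 * 36 = 1296. Stack: [51, 1296]
BINARY_OP + → 51 + 1296 = 1347. Stack: [1347]
STORE_FAST m → m=1347. Stack: []
LOAD_FAST_LOAD_FAST m,m → push 1347,1347. Stack: [1347, 1347]
BINARY_OP * → 1347 * 1347 = 1814409. Stack: [1814409]
STORE_FAST m → m=1814409. Stack: []
LOAD_FAST_LOAD_FAST m,a → push 1814409,15. Stack: [1814409, 15]
COMPARE_OP bool(>=) → 1814409 vs 15 = True. Stack: [True]
POP_JUMP_IF_FALSE → pop True; no jump. Stack: []
LOAD_FAST m → push 1814409. Stack: [1814409]
LOAD_CONST → push 1. Stack: [1814409, 1]
BINARY_OP - → 1814409 - 1 = 1814408. Stack: [1814408]
LOAD_FAST b → push 36. Stack: [1814408, 36]
BINARY_OP ^ → 1814408 ^ 36 = 1814444. Stack: [1814444]
STORE_FAST r → r=1814444. Stack: []
LOAD_FAST r → push 1814444. Stack: [1814444]
RETURN_VALUE → return 1814444.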